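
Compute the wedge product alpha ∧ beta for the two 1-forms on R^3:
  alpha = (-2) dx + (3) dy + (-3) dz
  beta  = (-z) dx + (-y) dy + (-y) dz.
alpha ∧ beta = (2*y + 3*z) dx ∧ dy + (2*y - 3*z) dx ∧ dz + (-6*y) dy ∧ dz

Distribute the wedge, using dx_i ∧ dx_j = -dx_j ∧ dx_i and dx_i ∧ dx_i = 0. For each pair (i, j) with i < j, the coefficient of dx_i ∧ dx_j in alpha ∧ beta is (alpha_i * beta_j - alpha_j * beta_i). Collecting: alpha ∧ beta = (2*y + 3*z) dx ∧ dy + (2*y - 3*z) dx ∧ dz + (-6*y) dy ∧ dz.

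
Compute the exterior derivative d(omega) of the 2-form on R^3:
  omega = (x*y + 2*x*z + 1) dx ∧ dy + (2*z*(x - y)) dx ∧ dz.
d(omega) = (2*x + 2*z) dx ∧ dy ∧ dz

For a 2-form omega = sum_{i<j} g_{ij} dx_i ∧ dx_j, the exterior derivative is
  d(omega) = sum_{i<j} d(g_{ij}) ∧ dx_i ∧ dx_j = sum_{i<j, k} (∂g_{ij}/∂x_k) dx_k ∧ dx_i ∧ dx_j.
Expand each term, using dx_k ∧ dx_i ∧ dx_j = sgn(permutation) dx_{(a)} ∧ dx_{(b)} ∧ dx_{(c)} with (a < b < c) sorted:
  d(x*y + 2*x*z + 1) includes (∂/∂z)(x*y + 2*x*z + 1) dz = (2*x) dz, which multiplied by dx ∧ dy gives (2*x) dx ∧ dy ∧ dz
  d(2*z*(x - y)) includes (∂/∂y)(2*z*(x - y)) dy = (-2*z) dy, which multiplied by dx ∧ dz gives (2*z) dx ∧ dy ∧ dz
Collecting like 3-forms: d(omega) = (2*x + 2*z) dx ∧ dy ∧ dz.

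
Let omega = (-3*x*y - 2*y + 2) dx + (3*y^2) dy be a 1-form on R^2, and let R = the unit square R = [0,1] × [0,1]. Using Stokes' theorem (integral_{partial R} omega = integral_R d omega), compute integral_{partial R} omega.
integral_(partial R) omega = 7/2

Stokes: integral_partial_R omega = integral_R d omega with d omega = (∂Q/∂x - ∂P/∂y) dx ∧ dy.
  ∂Q/∂x = 0
  ∂P/∂y = -3*x - 2
  integrand = ∂Q/∂x - ∂P/∂y = 3*x + 2.
Integrating over R: integral_0^1 integral_0^1 (3*x + 2) dx dy = 7/2.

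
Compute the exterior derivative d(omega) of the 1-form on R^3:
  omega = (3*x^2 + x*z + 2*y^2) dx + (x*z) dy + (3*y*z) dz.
d(omega) = (-4*y + z) dx ∧ dy + (-x) dx ∧ dz + (-x + 3*z) dy ∧ dz

For a 1-form omega = sum_i f_i dx_i, the exterior derivative is
  d(omega) = sum_{i < j} (∂f_j/∂x_i - ∂f_i/∂x_j) dx_i ∧ dx_j.
  coefficient of dx ∧ dy: ∂f_2/∂x - ∂f_1/∂y = ∂(x*z)/∂x - ∂(3*x^2 + x*z + 2*y^2)/∂y = -4*y + z
  coefficient of dx ∧ dz: ∂f_3/∂x - ∂f_1/∂z = ∂(3*y*z)/∂x - ∂(3*x^2 + x*z + 2*y^2)/∂z = -x
  coefficient of dy ∧ dz: ∂f_3/∂y - ∂f_2/∂z = ∂(3*y*z)/∂y - ∂(x*z)/∂z = -x + 3*z
Assembling: d(omega) = (-4*y + z) dx ∧ dy + (-x) dx ∧ dz + (-x + 3*z) dy ∧ dz.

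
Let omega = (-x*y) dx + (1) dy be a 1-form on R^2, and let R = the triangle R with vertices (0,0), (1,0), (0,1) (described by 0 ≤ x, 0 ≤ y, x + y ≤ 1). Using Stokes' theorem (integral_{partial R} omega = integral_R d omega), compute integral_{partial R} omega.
integral_(partial R) omega = 1/6

Stokes: integral_partial_R omega = integral_R d omega with d omega = (∂Q/∂x - ∂P/∂y) dx ∧ dy.
  ∂Q/∂x = 0
  ∂P/∂y = -x
  integrand = ∂Q/∂x - ∂P/∂y = x.
Integrating over R: integral_0^1 integral_0^{1-x} (x) dy dx = 1/6.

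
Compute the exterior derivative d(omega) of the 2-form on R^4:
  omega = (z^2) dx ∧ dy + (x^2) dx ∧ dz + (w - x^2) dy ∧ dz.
d(omega) = (-2*x + 2*z) dx ∧ dy ∧ dz + (1) dy ∧ dz ∧ dw

For a 2-form omega = sum_{i<j} g_{ij} dx_i ∧ dx_j, the exterior derivative is
  d(omega) = sum_{i<j} d(g_{ij}) ∧ dx_i ∧ dx_j = sum_{i<j, k} (∂g_{ij}/∂x_k) dx_k ∧ dx_i ∧ dx_j.
Expand each term, using dx_k ∧ dx_i ∧ dx_j = sgn(permutation) dx_{(a)} ∧ dx_{(b)} ∧ dx_{(c)} with (a < b < c) sorted:
  d(z^2) includes (∂/∂z)(z^2) dz = (2*z) dz, which multiplied by dx ∧ dy gives (2*z) dx ∧ dy ∧ dz
  d(w - x^2) includes (∂/∂x)(w - x^2) dx = (-2*x) dx, which multiplied by dy ∧ dz gives (-2*x) dx ∧ dy ∧ dz
  d(w - x^2) includes (∂/∂w)(w - x^2) dw = (1) dw, which multiplied by dy ∧ dz gives (1) dy ∧ dz ∧ dw
Collecting like 3-forms: d(omega) = (-2*x + 2*z) dx ∧ dy ∧ dz + (1) dy ∧ dz ∧ dw.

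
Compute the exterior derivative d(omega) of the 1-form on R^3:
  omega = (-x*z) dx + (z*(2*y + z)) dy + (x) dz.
d(omega) = (x + 1) dx ∧ dz + (-2*y - 2*z) dy ∧ dz

For a 1-form omega = sum_i f_i dx_i, the exterior derivative is
  d(omega) = sum_{i < j} (∂f_j/∂x_i - ∂f_i/∂x_j) dx_i ∧ dx_j.
  coefficient of dx ∧ dz: ∂f_3/∂x - ∂f_1/∂z = ∂(x)/∂x - ∂(-x*z)/∂z = x + 1
  coefficient of dy ∧ dz: ∂f_3/∂y - ∂f_2/∂z = ∂(x)/∂y - ∂(z*(2*y + z))/∂z = -2*y - 2*z
Assembling: d(omega) = (x + 1) dx ∧ dz + (-2*y - 2*z) dy ∧ dz.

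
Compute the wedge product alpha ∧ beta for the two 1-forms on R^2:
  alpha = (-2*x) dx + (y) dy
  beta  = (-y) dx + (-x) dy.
alpha ∧ beta = (2*x^2 + y^2) dx ∧ dy

Distribute the wedge, using dx_i ∧ dx_j = -dx_j ∧ dx_i and dx_i ∧ dx_i = 0. For each pair (i, j) with i < j, the coefficient of dx_i ∧ dx_j in alpha ∧ beta is (alpha_i * beta_j - alpha_j * beta_i). Collecting: alpha ∧ beta = (2*x^2 + y^2) dx ∧ dy.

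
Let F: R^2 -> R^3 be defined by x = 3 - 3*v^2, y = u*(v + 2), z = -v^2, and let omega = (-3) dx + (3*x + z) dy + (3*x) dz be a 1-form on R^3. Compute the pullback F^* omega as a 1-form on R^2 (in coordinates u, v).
F^* omega = (-10*v^3 - 20*v^2 + 9*v + 18) du + (-10*u*v^2 + 9*u + 18*v^3) dv

Using F^*(f dg) = (f ∘ F) d(g ∘ F), substitute each coordinate x_i by F_i(u, v) in f_i, and replace dx_i by d F_i = (∂F_i/∂u) du + (∂F_i/∂v) dv.
  For the x component: f_1(F) = -3; d F_1 = (0) du + (-6*v) dv
  For the y component: f_2(F) = 9 - 10*v^2; d F_2 = (v + 2) du + (u) dv
  For the z component: f_3(F) = 9 - 9*v^2; d F_3 = (0) du + (-2*v) dv
Combining and collecting du, dv coefficients:
  coeff of du: -10*v^3 - 20*v^2 + 9*v + 18
  coeff of dv: -10*u*v^2 + 9*u + 18*v^3
F^* omega = (-10*v^3 - 20*v^2 + 9*v + 18) du + (-10*u*v^2 + 9*u + 18*v^3) dv.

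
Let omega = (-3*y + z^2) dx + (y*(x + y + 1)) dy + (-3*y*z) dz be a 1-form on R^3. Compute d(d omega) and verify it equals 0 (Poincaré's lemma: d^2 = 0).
d(d omega) = 0

Step 1: d omega = sum_{i<j} (∂f_j/∂x_i - ∂f_i/∂x_j) dx_i ∧ dx_j:
  coeff of dx ∧ dy: y + 3
  coeff of dx ∧ dz: -2*z
  coeff of dy ∧ dz: -3*z
Step 2: Apply d again to each 2-form coefficient. The only possible 3-form in R^3 is dx ∧ dy ∧ dz, with coefficient
  ∂(coeff of dy∧dz)/∂x - ∂(coeff of dx∧dz)/∂y + ∂(coeff of dx∧dy)/∂z
  = ∂/∂x (-3*z) - ∂/∂y (-2*z) + ∂/∂z (y + 3).
Each of these terms simplifies to sums of mixed partials that cancel in pairs. The result is 0 (by equality of mixed partials for smooth functions — Schwarz / Clairaut).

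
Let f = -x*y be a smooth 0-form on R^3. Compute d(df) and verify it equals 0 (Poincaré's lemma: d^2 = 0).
d(df) = 0

Step 1: df = sum_i (∂f/∂x_i) dx_i = (-y) dx + (-x) dy + (0) dz.
Step 2: Apply d again. Using the 1-form formula, the coefficient of dx ∧ dy in d(df) is ∂^2 f/∂x ∂y - ∂^2 f/∂y ∂x = (-1) - (-1) = 0 (equality of mixed partials for smooth f).
Similarly for dx ∧ dz and dy ∧ dz — all coefficients vanish. So d(df) = 0.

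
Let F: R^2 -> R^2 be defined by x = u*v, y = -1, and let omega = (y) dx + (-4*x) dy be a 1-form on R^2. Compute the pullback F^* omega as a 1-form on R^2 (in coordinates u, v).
F^* omega = (-v) du + (-u) dv

Using F^*(f dg) = (f ∘ F) d(g ∘ F), substitute each coordinate x_i by F_i(u, v) in f_i, and replace dx_i by d F_i = (∂F_i/∂u) du + (∂F_i/∂v) dv.
  For the x component: f_1(F) = -1; d F_1 = (v) du + (u) dv
  For the y component: f_2(F) = -4*u*v; d F_2 = (0) du + (0) dv
Combining and collecting du, dv coefficients:
  coeff of du: -v
  coeff of dv: -u
F^* omega = (-v) du + (-u) dv.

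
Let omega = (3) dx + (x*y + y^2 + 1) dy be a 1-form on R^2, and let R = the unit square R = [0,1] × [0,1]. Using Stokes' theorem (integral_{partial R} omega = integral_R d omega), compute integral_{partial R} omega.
integral_(partial R) omega = 1/2

Stokes: integral_partial_R omega = integral_R d omega with d omega = (∂Q/∂x - ∂P/∂y) dx ∧ dy.
  ∂Q/∂x = y
  ∂P/∂y = 0
  integrand = ∂Q/∂x - ∂P/∂y = y.
Integrating over R: integral_0^1 integral_0^1 (y) dx dy = 1/2.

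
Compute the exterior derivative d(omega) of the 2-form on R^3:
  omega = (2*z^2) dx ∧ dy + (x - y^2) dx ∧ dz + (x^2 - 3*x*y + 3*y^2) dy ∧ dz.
d(omega) = (2*x - y + 4*z) dx ∧ dy ∧ dz

For a 2-form omega = sum_{i<j} g_{ij} dx_i ∧ dx_j, the exterior derivative is
  d(omega) = sum_{i<j} d(g_{ij}) ∧ dx_i ∧ dx_j = sum_{i<j, k} (∂g_{ij}/∂x_k) dx_k ∧ dx_i ∧ dx_j.
Expand each term, using dx_k ∧ dx_i ∧ dx_j = sgn(permutation) dx_{(a)} ∧ dx_{(b)} ∧ dx_{(c)} with (a < b < c) sorted:
  d(2*z^2) includes (∂/∂z)(2*z^2) dz = (4*z) dz, which multiplied by dx ∧ dy gives (4*z) dx ∧ dy ∧ dz
  d(x - y^2) includes (∂/∂y)(x - y^2) dy = (-2*y) dy, which multiplied by dx ∧ dz gives (2*y) dx ∧ dy ∧ dz
  d(x^2 - 3*x*y + 3*y^2) includes (∂/∂x)(x^2 - 3*x*y + 3*y^2) dx = (2*x - 3*y) dx, which multiplied by dy ∧ dz gives (2*x - 3*y) dx ∧ dy ∧ dz
Collecting like 3-forms: d(omega) = (2*x - y + 4*z) dx ∧ dy ∧ dz.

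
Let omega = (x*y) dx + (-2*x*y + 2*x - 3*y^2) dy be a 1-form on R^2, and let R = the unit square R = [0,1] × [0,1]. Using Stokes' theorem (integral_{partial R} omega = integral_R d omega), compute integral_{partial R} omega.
integral_(partial R) omega = 1/2

Stokes: integral_partial_R omega = integral_R d omega with d omega = (∂Q/∂x - ∂P/∂y) dx ∧ dy.
  ∂Q/∂x = 2 - 2*y
  ∂P/∂y = x
  integrand = ∂Q/∂x - ∂P/∂y = -x - 2*y + 2.
Integrating over R: integral_0^1 integral_0^1 (-x - 2*y + 2) dx dy = 1/2.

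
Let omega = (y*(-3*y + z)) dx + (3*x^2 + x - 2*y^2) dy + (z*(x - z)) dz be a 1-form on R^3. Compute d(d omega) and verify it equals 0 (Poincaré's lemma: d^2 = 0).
d(d omega) = 0

Step 1: d omega = sum_{i<j} (∂f_j/∂x_i - ∂f_i/∂x_j) dx_i ∧ dx_j:
  coeff of dx ∧ dy: 6*x + 6*y - z + 1
  coeff of dx ∧ dz: -y + z
  coeff of dy ∧ dz: 0
Step 2: Apply d again to each 2-form coefficient. The only possible 3-form in R^3 is dx ∧ dy ∧ dz, with coefficient
  ∂(coeff of dy∧dz)/∂x - ∂(coeff of dx∧dz)/∂y + ∂(coeff of dx∧dy)/∂z
  = ∂/∂x (0) - ∂/∂y (-y + z) + ∂/∂z (6*x + 6*y - z + 1).
Each of these terms simplifies to sums of mixed partials that cancel in pairs. The result is 0 (by equality of mixed partials for smooth functions — Schwarz / Clairaut).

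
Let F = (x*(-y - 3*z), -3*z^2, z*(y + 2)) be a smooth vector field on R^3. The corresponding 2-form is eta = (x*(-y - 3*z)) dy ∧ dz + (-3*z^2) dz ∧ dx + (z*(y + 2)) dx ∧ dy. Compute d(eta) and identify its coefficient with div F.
d(eta) = (2 - 3*z) dx ∧ dy ∧ dz; div F = 2 - 3*z

For a 2-form in R^3 of the form above, applying d gives a 3-form with coefficient ∂P/∂x + ∂Q/∂y + ∂R/∂z:
  ∂P/∂x = -y - 3*z
  ∂Q/∂y = 0
  ∂R/∂z = y + 2
Sum = 2 - 3*z, which is exactly div F.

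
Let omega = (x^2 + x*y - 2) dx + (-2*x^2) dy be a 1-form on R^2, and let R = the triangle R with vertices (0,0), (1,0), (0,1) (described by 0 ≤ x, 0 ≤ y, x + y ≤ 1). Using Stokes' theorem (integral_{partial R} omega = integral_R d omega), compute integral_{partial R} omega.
integral_(partial R) omega = -5/6

Stokes: integral_partial_R omega = integral_R d omega with d omega = (∂Q/∂x - ∂P/∂y) dx ∧ dy.
  ∂Q/∂x = -4*x
  ∂P/∂y = x
  integrand = ∂Q/∂x - ∂P/∂y = -5*x.
Integrating over R: integral_0^1 integral_0^{1-x} (-5*x) dy dx = -5/6.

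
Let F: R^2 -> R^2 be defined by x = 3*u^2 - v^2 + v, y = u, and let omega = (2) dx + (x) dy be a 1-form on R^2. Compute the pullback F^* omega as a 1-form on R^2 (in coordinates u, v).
F^* omega = (3*u^2 + 12*u - v^2 + v) du + (2 - 4*v) dv

Using F^*(f dg) = (f ∘ F) d(g ∘ F), substitute each coordinate x_i by F_i(u, v) in f_i, and replace dx_i by d F_i = (∂F_i/∂u) du + (∂F_i/∂v) dv.
  For the x component: f_1(F) = 2; d F_1 = (6*u) du + (1 - 2*v) dv
  For the y component: f_2(F) = 3*u^2 - v^2 + v; d F_2 = (1) du + (0) dv
Combining and collecting du, dv coefficients:
  coeff of du: 3*u^2 + 12*u - v^2 + v
  coeff of dv: 2 - 4*v
F^* omega = (3*u^2 + 12*u - v^2 + v) du + (2 - 4*v) dv.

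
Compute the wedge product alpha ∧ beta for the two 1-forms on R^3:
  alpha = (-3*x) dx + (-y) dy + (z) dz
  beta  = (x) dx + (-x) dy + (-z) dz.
alpha ∧ beta = (x*(3*x + y)) dx ∧ dy + (2*x*z) dx ∧ dz + (z*(x + y)) dy ∧ dz

Distribute the wedge, using dx_i ∧ dx_j = -dx_j ∧ dx_i and dx_i ∧ dx_i = 0. For each pair (i, j) with i < j, the coefficient of dx_i ∧ dx_j in alpha ∧ beta is (alpha_i * beta_j - alpha_j * beta_i). Collecting: alpha ∧ beta = (x*(3*x + y)) dx ∧ dy + (2*x*z) dx ∧ dz + (z*(x + y)) dy ∧ dz.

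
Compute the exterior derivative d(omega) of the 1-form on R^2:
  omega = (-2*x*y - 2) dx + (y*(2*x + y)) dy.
d(omega) = (2*x + 2*y) dx ∧ dy

For a 1-form omega = sum_i f_i dx_i, the exterior derivative is
  d(omega) = sum_{i < j} (∂f_j/∂x_i - ∂f_i/∂x_j) dx_i ∧ dx_j.
  coefficient of dx ∧ dy: ∂f_2/∂x - ∂f_1/∂y = ∂(y*(2*x + y))/∂x - ∂(-2*x*y - 2)/∂y = 2*x + 2*y
Assembling: d(omega) = (2*x + 2*y) dx ∧ dy.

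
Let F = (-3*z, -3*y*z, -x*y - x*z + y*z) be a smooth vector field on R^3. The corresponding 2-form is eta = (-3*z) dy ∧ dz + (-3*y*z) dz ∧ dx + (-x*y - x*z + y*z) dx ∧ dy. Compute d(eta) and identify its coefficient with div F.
d(eta) = (-x + y - 3*z) dx ∧ dy ∧ dz; div F = -x + y - 3*z

For a 2-form in R^3 of the form above, applying d gives a 3-form with coefficient ∂P/∂x + ∂Q/∂y + ∂R/∂z:
  ∂P/∂x = 0
  ∂Q/∂y = -3*z
  ∂R/∂z = -x + y
Sum = -x + y - 3*z, which is exactly div F.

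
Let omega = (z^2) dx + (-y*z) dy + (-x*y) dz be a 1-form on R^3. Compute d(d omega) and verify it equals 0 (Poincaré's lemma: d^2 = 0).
d(d omega) = 0

Step 1: d omega = sum_{i<j} (∂f_j/∂x_i - ∂f_i/∂x_j) dx_i ∧ dx_j:
  coeff of dx ∧ dy: 0
  coeff of dx ∧ dz: -y - 2*z
  coeff of dy ∧ dz: -x + y
Step 2: Apply d again to each 2-form coefficient. The only possible 3-form in R^3 is dx ∧ dy ∧ dz, with coefficient
  ∂(coeff of dy∧dz)/∂x - ∂(coeff of dx∧dz)/∂y + ∂(coeff of dx∧dy)/∂z
  = ∂/∂x (-x + y) - ∂/∂y (-y - 2*z) + ∂/∂z (0).
Each of these terms simplifies to sums of mixed partials that cancel in pairs. The result is 0 (by equality of mixed partials for smooth functions — Schwarz / Clairaut).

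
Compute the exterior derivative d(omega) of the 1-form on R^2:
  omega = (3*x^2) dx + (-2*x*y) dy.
d(omega) = (-2*y) dx ∧ dy

For a 1-form omega = sum_i f_i dx_i, the exterior derivative is
  d(omega) = sum_{i < j} (∂f_j/∂x_i - ∂f_i/∂x_j) dx_i ∧ dx_j.
  coefficient of dx ∧ dy: ∂f_2/∂x - ∂f_1/∂y = ∂(-2*x*y)/∂x - ∂(3*x^2)/∂y = -2*y
Assembling: d(omega) = (-2*y) dx ∧ dy.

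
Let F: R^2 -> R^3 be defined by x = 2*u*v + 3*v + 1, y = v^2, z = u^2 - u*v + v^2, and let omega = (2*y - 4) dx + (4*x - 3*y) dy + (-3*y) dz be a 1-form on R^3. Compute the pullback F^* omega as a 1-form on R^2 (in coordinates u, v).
F^* omega = (v*(-6*u*v + 7*v^2 - 8)) du + (23*u*v^2 - 8*u - 12*v^3 + 30*v^2 + 8*v - 12) dv

Using F^*(f dg) = (f ∘ F) d(g ∘ F), substitute each coordinate x_i by F_i(u, v) in f_i, and replace dx_i by d F_i = (∂F_i/∂u) du + (∂F_i/∂v) dv.
  For the x component: f_1(F) = 2*v^2 - 4; d F_1 = (2*v) du + (2*u + 3) dv
  For the y component: f_2(F) = 8*u*v - 3*v^2 + 12*v + 4; d F_2 = (0) du + (2*v) dv
  For the z component: f_3(F) = -3*v^2; d F_3 = (2*u - v) du + (-u + 2*v) dv
Combining and collecting du, dv coefficients:
  coeff of du: v*(-6*u*v + 7*v^2 - 8)
  coeff of dv: 23*u*v^2 - 8*u - 12*v^3 + 30*v^2 + 8*v - 12
F^* omega = (v*(-6*u*v + 7*v^2 - 8)) du + (23*u*v^2 - 8*u - 12*v^3 + 30*v^2 + 8*v - 12) dv.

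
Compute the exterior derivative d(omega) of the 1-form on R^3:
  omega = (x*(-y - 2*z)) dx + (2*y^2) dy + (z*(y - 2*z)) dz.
d(omega) = (x) dx ∧ dy + (2*x) dx ∧ dz + (z) dy ∧ dz

For a 1-form omega = sum_i f_i dx_i, the exterior derivative is
  d(omega) = sum_{i < j} (∂f_j/∂x_i - ∂f_i/∂x_j) dx_i ∧ dx_j.
  coefficient of dx ∧ dy: ∂f_2/∂x - ∂f_1/∂y = ∂(2*y^2)/∂x - ∂(x*(-y - 2*z))/∂y = x
  coefficient of dx ∧ dz: ∂f_3/∂x - ∂f_1/∂z = ∂(z*(y - 2*z))/∂x - ∂(x*(-y - 2*z))/∂z = 2*x
  coefficient of dy ∧ dz: ∂f_3/∂y - ∂f_2/∂z = ∂(z*(y - 2*z))/∂y - ∂(2*y^2)/∂z = z
Assembling: d(omega) = (x) dx ∧ dy + (2*x) dx ∧ dz + (z) dy ∧ dz.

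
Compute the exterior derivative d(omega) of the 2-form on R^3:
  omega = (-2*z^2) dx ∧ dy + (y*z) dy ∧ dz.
d(omega) = (-4*z) dx ∧ dy ∧ dz

For a 2-form omega = sum_{i<j} g_{ij} dx_i ∧ dx_j, the exterior derivative is
  d(omega) = sum_{i<j} d(g_{ij}) ∧ dx_i ∧ dx_j = sum_{i<j, k} (∂g_{ij}/∂x_k) dx_k ∧ dx_i ∧ dx_j.
Expand each term, using dx_k ∧ dx_i ∧ dx_j = sgn(permutation) dx_{(a)} ∧ dx_{(b)} ∧ dx_{(c)} with (a < b < c) sorted:
  d(-2*z^2) includes (∂/∂z)(-2*z^2) dz = (-4*z) dz, which multiplied by dx ∧ dy gives (-4*z) dx ∧ dy ∧ dz
Collecting like 3-forms: d(omega) = (-4*z) dx ∧ dy ∧ dz.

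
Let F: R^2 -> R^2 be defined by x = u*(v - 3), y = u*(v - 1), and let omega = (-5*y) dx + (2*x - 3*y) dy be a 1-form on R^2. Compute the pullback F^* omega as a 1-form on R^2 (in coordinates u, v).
F^* omega = (6*u*(-v^2 + 3*v - 2)) du + (u^2*(2 - 6*v)) dv

Using F^*(f dg) = (f ∘ F) d(g ∘ F), substitute each coordinate x_i by F_i(u, v) in f_i, and replace dx_i by d F_i = (∂F_i/∂u) du + (∂F_i/∂v) dv.
  For the x component: f_1(F) = 5*u*(1 - v); d F_1 = (v - 3) du + (u) dv
  For the y component: f_2(F) = u*(-v - 3); d F_2 = (v - 1) du + (u) dv
Combining and collecting du, dv coefficients:
  coeff of du: 6*u*(-v^2 + 3*v - 2)
  coeff of dv: u^2*(2 - 6*v)
F^* omega = (6*u*(-v^2 + 3*v - 2)) du + (u^2*(2 - 6*v)) dv.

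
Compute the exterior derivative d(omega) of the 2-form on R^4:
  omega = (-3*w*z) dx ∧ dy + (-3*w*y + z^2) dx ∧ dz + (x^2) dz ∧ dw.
d(omega) = (-3*z) dx ∧ dy ∧ dw + (2*x - 3*y) dx ∧ dz ∧ dw

For a 2-form omega = sum_{i<j} g_{ij} dx_i ∧ dx_j, the exterior derivative is
  d(omega) = sum_{i<j} d(g_{ij}) ∧ dx_i ∧ dx_j = sum_{i<j, k} (∂g_{ij}/∂x_k) dx_k ∧ dx_i ∧ dx_j.
Expand each term, using dx_k ∧ dx_i ∧ dx_j = sgn(permutation) dx_{(a)} ∧ dx_{(b)} ∧ dx_{(c)} with (a < b < c) sorted:
  d(-3*w*z) includes (∂/∂z)(-3*w*z) dz = (-3*w) dz, which multiplied by dx ∧ dy gives (-3*w) dx ∧ dy ∧ dz
  d(-3*w*z) includes (∂/∂w)(-3*w*z) dw = (-3*z) dw, which multiplied by dx ∧ dy gives (-3*z) dx ∧ dy ∧ dw
  d(-3*w*y + z^2) includes (∂/∂y)(-3*w*y + z^2) dy = (-3*w) dy, which multiplied by dx ∧ dz gives (3*w) dx ∧ dy ∧ dz
  d(-3*w*y + z^2) includes (∂/∂w)(-3*w*y + z^2) dw = (-3*y) dw, which multiplied by dx ∧ dz gives (-3*y) dx ∧ dz ∧ dw
  d(x^2) includes (∂/∂x)(x^2) dx = (2*x) dx, which multiplied by dz ∧ dw gives (2*x) dx ∧ dz ∧ dw
Collecting like 3-forms: d(omega) = (-3*z) dx ∧ dy ∧ dw + (2*x - 3*y) dx ∧ dz ∧ dw.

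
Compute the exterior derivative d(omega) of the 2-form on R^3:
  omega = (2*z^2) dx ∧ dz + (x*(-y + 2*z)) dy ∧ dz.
d(omega) = (-y + 2*z) dx ∧ dy ∧ dz

For a 2-form omega = sum_{i<j} g_{ij} dx_i ∧ dx_j, the exterior derivative is
  d(omega) = sum_{i<j} d(g_{ij}) ∧ dx_i ∧ dx_j = sum_{i<j, k} (∂g_{ij}/∂x_k) dx_k ∧ dx_i ∧ dx_j.
Expand each term, using dx_k ∧ dx_i ∧ dx_j = sgn(permutation) dx_{(a)} ∧ dx_{(b)} ∧ dx_{(c)} with (a < b < c) sorted:
  d(x*(-y + 2*z)) includes (∂/∂x)(x*(-y + 2*z)) dx = (-y + 2*z) dx, which multiplied by dy ∧ dz gives (-y + 2*z) dx ∧ dy ∧ dz
Collecting like 3-forms: d(omega) = (-y + 2*z) dx ∧ dy ∧ dz.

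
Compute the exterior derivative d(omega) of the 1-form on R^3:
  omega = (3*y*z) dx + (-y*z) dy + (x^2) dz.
d(omega) = (-3*z) dx ∧ dy + (2*x - 3*y) dx ∧ dz + (y) dy ∧ dz

For a 1-form omega = sum_i f_i dx_i, the exterior derivative is
  d(omega) = sum_{i < j} (∂f_j/∂x_i - ∂f_i/∂x_j) dx_i ∧ dx_j.
  coefficient of dx ∧ dy: ∂f_2/∂x - ∂f_1/∂y = ∂(-y*z)/∂x - ∂(3*y*z)/∂y = -3*z
  coefficient of dx ∧ dz: ∂f_3/∂x - ∂f_1/∂z = ∂(x^2)/∂x - ∂(3*y*z)/∂z = 2*x - 3*y
  coefficient of dy ∧ dz: ∂f_3/∂y - ∂f_2/∂z = ∂(x^2)/∂y - ∂(-y*z)/∂z = y
Assembling: d(omega) = (-3*z) dx ∧ dy + (2*x - 3*y) dx ∧ dz + (y) dy ∧ dz.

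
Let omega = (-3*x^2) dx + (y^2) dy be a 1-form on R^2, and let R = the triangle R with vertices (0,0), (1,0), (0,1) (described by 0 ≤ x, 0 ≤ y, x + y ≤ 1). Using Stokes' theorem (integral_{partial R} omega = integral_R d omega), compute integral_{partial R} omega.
integral_(partial R) omega = 0

Stokes: integral_partial_R omega = integral_R d omega with d omega = (∂Q/∂x - ∂P/∂y) dx ∧ dy.
  ∂Q/∂x = 0
  ∂P/∂y = 0
  integrand = ∂Q/∂x - ∂P/∂y = 0.
Integrating over R: integral_0^1 integral_0^{1-x} (0) dy dx = 0.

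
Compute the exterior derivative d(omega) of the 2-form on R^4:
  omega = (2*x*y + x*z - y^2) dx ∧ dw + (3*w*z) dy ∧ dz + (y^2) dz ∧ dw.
d(omega) = (-2*x + 2*y) dx ∧ dy ∧ dw + (-x) dx ∧ dz ∧ dw + (2*y + 3*z) dy ∧ dz ∧ dw

For a 2-form omega = sum_{i<j} g_{ij} dx_i ∧ dx_j, the exterior derivative is
  d(omega) = sum_{i<j} d(g_{ij}) ∧ dx_i ∧ dx_j = sum_{i<j, k} (∂g_{ij}/∂x_k) dx_k ∧ dx_i ∧ dx_j.
Expand each term, using dx_k ∧ dx_i ∧ dx_j = sgn(permutation) dx_{(a)} ∧ dx_{(b)} ∧ dx_{(c)} with (a < b < c) sorted:
  d(2*x*y + x*z - y^2) includes (∂/∂y)(2*x*y + x*z - y^2) dy = (2*x - 2*y) dy, which multiplied by dx ∧ dw gives (-2*x + 2*y) dx ∧ dy ∧ dw
  d(2*x*y + x*z - y^2) includes (∂/∂z)(2*x*y + x*z - y^2) dz = (x) dz, which multiplied by dx ∧ dw gives (-x) dx ∧ dz ∧ dw
  d(3*w*z) includes (∂/∂w)(3*w*z) dw = (3*z) dw, which multiplied by dy ∧ dz gives (3*z) dy ∧ dz ∧ dw
  d(y^2) includes (∂/∂y)(y^2) dy = (2*y) dy, which multiplied by dz ∧ dw gives (2*y) dy ∧ dz ∧ dw
Collecting like 3-forms: d(omega) = (-2*x + 2*y) dx ∧ dy ∧ dw + (-x) dx ∧ dz ∧ dw + (2*y + 3*z) dy ∧ dz ∧ dw.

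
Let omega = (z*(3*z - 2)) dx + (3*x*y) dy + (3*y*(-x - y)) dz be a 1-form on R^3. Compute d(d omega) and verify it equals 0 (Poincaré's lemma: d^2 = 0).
d(d omega) = 0

Step 1: d omega = sum_{i<j} (∂f_j/∂x_i - ∂f_i/∂x_j) dx_i ∧ dx_j:
  coeff of dx ∧ dy: 3*y
  coeff of dx ∧ dz: -3*y - 6*z + 2
  coeff of dy ∧ dz: -3*x - 6*y
Step 2: Apply d again to each 2-form coefficient. The only possible 3-form in R^3 is dx ∧ dy ∧ dz, with coefficient
  ∂(coeff of dy∧dz)/∂x - ∂(coeff of dx∧dz)/∂y + ∂(coeff of dx∧dy)/∂z
  = ∂/∂x (-3*x - 6*y) - ∂/∂y (-3*y - 6*z + 2) + ∂/∂z (3*y).
Each of these terms simplifies to sums of mixed partials that cancel in pairs. The result is 0 (by equality of mixed partials for smooth functions — Schwarz / Clairaut).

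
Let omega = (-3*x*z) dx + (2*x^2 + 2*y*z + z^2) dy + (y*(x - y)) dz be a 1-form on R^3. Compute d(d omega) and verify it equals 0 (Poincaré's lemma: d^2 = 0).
d(d omega) = 0

Step 1: d omega = sum_{i<j} (∂f_j/∂x_i - ∂f_i/∂x_j) dx_i ∧ dx_j:
  coeff of dx ∧ dy: 4*x
  coeff of dx ∧ dz: 3*x + y
  coeff of dy ∧ dz: x - 4*y - 2*z
Step 2: Apply d again to each 2-form coefficient. The only possible 3-form in R^3 is dx ∧ dy ∧ dz, with coefficient
  ∂(coeff of dy∧dz)/∂x - ∂(coeff of dx∧dz)/∂y + ∂(coeff of dx∧dy)/∂z
  = ∂/∂x (x - 4*y - 2*z) - ∂/∂y (3*x + y) + ∂/∂z (4*x).
Each of these terms simplifies to sums of mixed partials that cancel in pairs. The result is 0 (by equality of mixed partials for smooth functions — Schwarz / Clairaut).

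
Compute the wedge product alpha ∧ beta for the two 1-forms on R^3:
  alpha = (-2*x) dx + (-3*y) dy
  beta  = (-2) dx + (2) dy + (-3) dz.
alpha ∧ beta = (-4*x - 6*y) dx ∧ dy + (6*x) dx ∧ dz + (9*y) dy ∧ dz

Distribute the wedge, using dx_i ∧ dx_j = -dx_j ∧ dx_i and dx_i ∧ dx_i = 0. For each pair (i, j) with i < j, the coefficient of dx_i ∧ dx_j in alpha ∧ beta is (alpha_i * beta_j - alpha_j * beta_i). Collecting: alpha ∧ beta = (-4*x - 6*y) dx ∧ dy + (6*x) dx ∧ dz + (9*y) dy ∧ dz.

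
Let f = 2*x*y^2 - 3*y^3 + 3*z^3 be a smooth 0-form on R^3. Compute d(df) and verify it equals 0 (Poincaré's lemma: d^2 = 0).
d(df) = 0

Step 1: df = sum_i (∂f/∂x_i) dx_i = (2*y^2) dx + (y*(4*x - 9*y)) dy + (9*z^2) dz.
Step 2: Apply d again. Using the 1-form formula, the coefficient of dx ∧ dy in d(df) is ∂^2 f/∂x ∂y - ∂^2 f/∂y ∂x = (4*y) - (4*y) = 0 (equality of mixed partials for smooth f).
Similarly for dx ∧ dz and dy ∧ dz — all coefficients vanish. So d(df) = 0.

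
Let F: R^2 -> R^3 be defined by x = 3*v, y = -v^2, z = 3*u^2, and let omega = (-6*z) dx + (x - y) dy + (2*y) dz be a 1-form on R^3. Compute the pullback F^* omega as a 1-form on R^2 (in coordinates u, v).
F^* omega = (-12*u*v^2) du + (-54*u^2 - 2*v^3 - 6*v^2) dv

Using F^*(f dg) = (f ∘ F) d(g ∘ F), substitute each coordinate x_i by F_i(u, v) in f_i, and replace dx_i by d F_i = (∂F_i/∂u) du + (∂F_i/∂v) dv.
  For the x component: f_1(F) = -18*u^2; d F_1 = (0) du + (3) dv
  For the y component: f_2(F) = v*(v + 3); d F_2 = (0) du + (-2*v) dv
  For the z component: f_3(F) = -2*v^2; d F_3 = (6*u) du + (0) dv
Combining and collecting du, dv coefficients:
  coeff of du: -12*u*v^2
  coeff of dv: -54*u^2 - 2*v^3 - 6*v^2
F^* omega = (-12*u*v^2) du + (-54*u^2 - 2*v^3 - 6*v^2) dv.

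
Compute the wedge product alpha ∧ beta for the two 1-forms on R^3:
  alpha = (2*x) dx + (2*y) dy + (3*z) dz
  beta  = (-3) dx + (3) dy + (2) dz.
alpha ∧ beta = (6*x + 6*y) dx ∧ dy + (4*x + 9*z) dx ∧ dz + (4*y - 9*z) dy ∧ dz

Distribute the wedge, using dx_i ∧ dx_j = -dx_j ∧ dx_i and dx_i ∧ dx_i = 0. For each pair (i, j) with i < j, the coefficient of dx_i ∧ dx_j in alpha ∧ beta is (alpha_i * beta_j - alpha_j * beta_i). Collecting: alpha ∧ beta = (6*x + 6*y) dx ∧ dy + (4*x + 9*z) dx ∧ dz + (4*y - 9*z) dy ∧ dz.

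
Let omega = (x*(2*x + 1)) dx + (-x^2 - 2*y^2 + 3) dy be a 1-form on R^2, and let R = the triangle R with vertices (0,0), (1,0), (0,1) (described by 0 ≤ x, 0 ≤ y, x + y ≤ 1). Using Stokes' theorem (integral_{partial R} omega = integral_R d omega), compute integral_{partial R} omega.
integral_(partial R) omega = -1/3

Stokes: integral_partial_R omega = integral_R d omega with d omega = (∂Q/∂x - ∂P/∂y) dx ∧ dy.
  ∂Q/∂x = -2*x
  ∂P/∂y = 0
  integrand = ∂Q/∂x - ∂P/∂y = -2*x.
Integrating over R: integral_0^1 integral_0^{1-x} (-2*x) dy dx = -1/3.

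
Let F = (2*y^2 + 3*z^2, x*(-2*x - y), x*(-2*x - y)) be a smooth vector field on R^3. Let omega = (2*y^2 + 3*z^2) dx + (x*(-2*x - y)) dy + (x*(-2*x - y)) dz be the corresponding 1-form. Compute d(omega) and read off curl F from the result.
d(omega) = (-x) dy ∧ dz + (4*x + y + 6*z) dz ∧ dx + (-4*x - 5*y) dx ∧ dy; curl F = (-x, 4*x + y + 6*z, -4*x - 5*y)

d omega = sum_{i<j} (∂f_j/∂x_i - ∂f_i/∂x_j) dx_i ∧ dx_j. Under the identification (dy ∧ dz, dz ∧ dx, dx ∧ dy) ↔ (e_x, e_y, e_z), the coefficients are exactly the components of curl F. Compute:
  ∂R/∂y - ∂Q/∂z = (-x) - (0) = -x
  ∂P/∂z - ∂R/∂x = (6*z) - (-4*x - y) = 4*x + y + 6*z
  ∂Q/∂x - ∂P/∂y = (-4*x - y) - (4*y) = -4*x - 5*y.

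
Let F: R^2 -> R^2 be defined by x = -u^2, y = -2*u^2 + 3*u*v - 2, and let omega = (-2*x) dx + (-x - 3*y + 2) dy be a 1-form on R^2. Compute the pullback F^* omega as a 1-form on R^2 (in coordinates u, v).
F^* omega = (-32*u^3 + 57*u^2*v - 27*u*v^2 - 32*u + 24*v) du + (3*u*(7*u^2 - 9*u*v + 8)) dv

Using F^*(f dg) = (f ∘ F) d(g ∘ F), substitute each coordinate x_i by F_i(u, v) in f_i, and replace dx_i by d F_i = (∂F_i/∂u) du + (∂F_i/∂v) dv.
  For the x component: f_1(F) = 2*u^2; d F_1 = (-2*u) du + (0) dv
  For the y component: f_2(F) = 7*u^2 - 9*u*v + 8; d F_2 = (-4*u + 3*v) du + (3*u) dv
Combining and collecting du, dv coefficients:
  coeff of du: -32*u^3 + 57*u^2*v - 27*u*v^2 - 32*u + 24*v
  coeff of dv: 3*u*(7*u^2 - 9*u*v + 8)
F^* omega = (-32*u^3 + 57*u^2*v - 27*u*v^2 - 32*u + 24*v) du + (3*u*(7*u^2 - 9*u*v + 8)) dv.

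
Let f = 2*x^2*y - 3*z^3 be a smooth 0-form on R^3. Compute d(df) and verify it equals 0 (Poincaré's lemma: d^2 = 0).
d(df) = 0

Step 1: df = sum_i (∂f/∂x_i) dx_i = (4*x*y) dx + (2*x^2) dy + (-9*z^2) dz.
Step 2: Apply d again. Using the 1-form formula, the coefficient of dx ∧ dy in d(df) is ∂^2 f/∂x ∂y - ∂^2 f/∂y ∂x = (4*x) - (4*x) = 0 (equality of mixed partials for smooth f).
Similarly for dx ∧ dz and dy ∧ dz — all coefficients vanish. So d(df) = 0.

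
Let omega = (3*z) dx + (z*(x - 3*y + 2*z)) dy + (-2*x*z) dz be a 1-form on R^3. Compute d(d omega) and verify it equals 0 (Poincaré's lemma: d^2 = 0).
d(d omega) = 0

Step 1: d omega = sum_{i<j} (∂f_j/∂x_i - ∂f_i/∂x_j) dx_i ∧ dx_j:
  coeff of dx ∧ dy: z
  coeff of dx ∧ dz: -2*z - 3
  coeff of dy ∧ dz: -x + 3*y - 4*z
Step 2: Apply d again to each 2-form coefficient. The only possible 3-form in R^3 is dx ∧ dy ∧ dz, with coefficient
  ∂(coeff of dy∧dz)/∂x - ∂(coeff of dx∧dz)/∂y + ∂(coeff of dx∧dy)/∂z
  = ∂/∂x (-x + 3*y - 4*z) - ∂/∂y (-2*z - 3) + ∂/∂z (z).
Each of these terms simplifies to sums of mixed partials that cancel in pairs. The result is 0 (by equality of mixed partials for smooth functions — Schwarz / Clairaut).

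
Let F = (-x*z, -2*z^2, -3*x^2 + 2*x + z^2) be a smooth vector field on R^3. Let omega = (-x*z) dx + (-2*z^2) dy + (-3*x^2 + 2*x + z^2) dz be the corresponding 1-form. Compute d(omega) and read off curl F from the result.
d(omega) = (4*z) dy ∧ dz + (5*x - 2) dz ∧ dx + (0) dx ∧ dy; curl F = (4*z, 5*x - 2, 0)

d omega = sum_{i<j} (∂f_j/∂x_i - ∂f_i/∂x_j) dx_i ∧ dx_j. Under the identification (dy ∧ dz, dz ∧ dx, dx ∧ dy) ↔ (e_x, e_y, e_z), the coefficients are exactly the components of curl F. Compute:
  ∂R/∂y - ∂Q/∂z = (0) - (-4*z) = 4*z
  ∂P/∂z - ∂R/∂x = (-x) - (2 - 6*x) = 5*x - 2
  ∂Q/∂x - ∂P/∂y = (0) - (0) = 0.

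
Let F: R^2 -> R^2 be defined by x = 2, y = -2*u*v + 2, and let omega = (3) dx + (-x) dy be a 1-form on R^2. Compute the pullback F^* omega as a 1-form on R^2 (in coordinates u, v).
F^* omega = (4*v) du + (4*u) dv

Using F^*(f dg) = (f ∘ F) d(g ∘ F), substitute each coordinate x_i by F_i(u, v) in f_i, and replace dx_i by d F_i = (∂F_i/∂u) du + (∂F_i/∂v) dv.
  For the x component: f_1(F) = 3; d F_1 = (0) du + (0) dv
  For the y component: f_2(F) = -2; d F_2 = (-2*v) du + (-2*u) dv
Combining and collecting du, dv coefficients:
  coeff of du: 4*v
  coeff of dv: 4*u
F^* omega = (4*v) du + (4*u) dv.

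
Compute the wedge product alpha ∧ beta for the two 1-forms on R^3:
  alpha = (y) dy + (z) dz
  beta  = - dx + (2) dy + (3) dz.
alpha ∧ beta = (y) dx ∧ dy + (3*y - 2*z) dy ∧ dz + (z) dx ∧ dz

Distribute the wedge, using dx_i ∧ dx_j = -dx_j ∧ dx_i and dx_i ∧ dx_i = 0. For each pair (i, j) with i < j, the coefficient of dx_i ∧ dx_j in alpha ∧ beta is (alpha_i * beta_j - alpha_j * beta_i). Collecting: alpha ∧ beta = (y) dx ∧ dy + (3*y - 2*z) dy ∧ dz + (z) dx ∧ dz.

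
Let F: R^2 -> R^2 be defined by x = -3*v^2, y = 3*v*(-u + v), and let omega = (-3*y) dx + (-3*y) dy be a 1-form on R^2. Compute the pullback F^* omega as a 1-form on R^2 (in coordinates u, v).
F^* omega = (27*v^2*(-u + v)) du + (27*u*v*(-u + v)) dv

Using F^*(f dg) = (f ∘ F) d(g ∘ F), substitute each coordinate x_i by F_i(u, v) in f_i, and replace dx_i by d F_i = (∂F_i/∂u) du + (∂F_i/∂v) dv.
  For the x component: f_1(F) = 9*v*(u - v); d F_1 = (0) du + (-6*v) dv
  For the y component: f_2(F) = 9*v*(u - v); d F_2 = (-3*v) du + (-3*u + 6*v) dv
Combining and collecting du, dv coefficients:
  coeff of du: 27*v^2*(-u + v)
  coeff of dv: 27*u*v*(-u + v)
F^* omega = (27*v^2*(-u + v)) du + (27*u*v*(-u + v)) dv.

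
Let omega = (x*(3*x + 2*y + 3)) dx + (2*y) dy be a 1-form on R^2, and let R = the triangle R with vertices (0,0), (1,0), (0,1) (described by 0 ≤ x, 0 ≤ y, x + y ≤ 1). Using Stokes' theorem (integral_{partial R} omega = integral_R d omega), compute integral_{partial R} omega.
integral_(partial R) omega = -1/3

Stokes: integral_partial_R omega = integral_R d omega with d omega = (∂Q/∂x - ∂P/∂y) dx ∧ dy.
  ∂Q/∂x = 0
  ∂P/∂y = 2*x
  integrand = ∂Q/∂x - ∂P/∂y = -2*x.
Integrating over R: integral_0^1 integral_0^{1-x} (-2*x) dy dx = -1/3.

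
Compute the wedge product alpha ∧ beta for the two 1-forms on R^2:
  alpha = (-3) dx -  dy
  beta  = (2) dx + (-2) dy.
alpha ∧ beta = (8) dx ∧ dy

Distribute the wedge, using dx_i ∧ dx_j = -dx_j ∧ dx_i and dx_i ∧ dx_i = 0. For each pair (i, j) with i < j, the coefficient of dx_i ∧ dx_j in alpha ∧ beta is (alpha_i * beta_j - alpha_j * beta_i). Collecting: alpha ∧ beta = (8) dx ∧ dy.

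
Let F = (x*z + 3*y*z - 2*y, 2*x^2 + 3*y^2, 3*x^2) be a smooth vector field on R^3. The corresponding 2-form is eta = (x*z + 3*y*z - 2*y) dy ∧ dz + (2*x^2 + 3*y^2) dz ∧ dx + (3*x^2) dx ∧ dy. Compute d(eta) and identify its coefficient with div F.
d(eta) = (6*y + z) dx ∧ dy ∧ dz; div F = 6*y + z

For a 2-form in R^3 of the form above, applying d gives a 3-form with coefficient ∂P/∂x + ∂Q/∂y + ∂R/∂z:
  ∂P/∂x = z
  ∂Q/∂y = 6*y
  ∂R/∂z = 0
Sum = 6*y + z, which is exactly div F.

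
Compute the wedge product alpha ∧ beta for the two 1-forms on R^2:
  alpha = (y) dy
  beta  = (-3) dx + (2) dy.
alpha ∧ beta = (3*y) dx ∧ dy

Distribute the wedge, using dx_i ∧ dx_j = -dx_j ∧ dx_i and dx_i ∧ dx_i = 0. For each pair (i, j) with i < j, the coefficient of dx_i ∧ dx_j in alpha ∧ beta is (alpha_i * beta_j - alpha_j * beta_i). Collecting: alpha ∧ beta = (3*y) dx ∧ dy.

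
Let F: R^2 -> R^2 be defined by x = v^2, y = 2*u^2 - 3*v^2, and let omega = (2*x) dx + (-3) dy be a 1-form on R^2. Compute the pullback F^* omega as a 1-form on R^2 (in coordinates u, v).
F^* omega = (-12*u) du + (4*v^3 + 18*v) dv

Using F^*(f dg) = (f ∘ F) d(g ∘ F), substitute each coordinate x_i by F_i(u, v) in f_i, and replace dx_i by d F_i = (∂F_i/∂u) du + (∂F_i/∂v) dv.
  For the x component: f_1(F) = 2*v^2; d F_1 = (0) du + (2*v) dv
  For the y component: f_2(F) = -3; d F_2 = (4*u) du + (-6*v) dv
Combining and collecting du, dv coefficients:
  coeff of du: -12*u
  coeff of dv: 4*v^3 + 18*v
F^* omega = (-12*u) du + (4*v^3 + 18*v) dv.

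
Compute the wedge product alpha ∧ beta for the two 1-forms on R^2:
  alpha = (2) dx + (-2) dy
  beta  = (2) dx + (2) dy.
alpha ∧ beta = (8) dx ∧ dy

Distribute the wedge, using dx_i ∧ dx_j = -dx_j ∧ dx_i and dx_i ∧ dx_i = 0. For each pair (i, j) with i < j, the coefficient of dx_i ∧ dx_j in alpha ∧ beta is (alpha_i * beta_j - alpha_j * beta_i). Collecting: alpha ∧ beta = (8) dx ∧ dy.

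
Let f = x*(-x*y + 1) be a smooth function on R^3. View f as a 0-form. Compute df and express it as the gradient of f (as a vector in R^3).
df = (-2*x*y + 1) dx + (-x^2) dy + (0) dz; grad f = (-2*x*y + 1, -x^2, 0)

For a 0-form f, d f = (∂f/∂x) dx + (∂f/∂y) dy + (∂f/∂z) dz. The components of the vector representation are exactly the entries of grad f in Cartesian coordinates:
  ∂f/∂x = -2*x*y + 1
  ∂f/∂y = -x^2
  ∂f/∂z = 0.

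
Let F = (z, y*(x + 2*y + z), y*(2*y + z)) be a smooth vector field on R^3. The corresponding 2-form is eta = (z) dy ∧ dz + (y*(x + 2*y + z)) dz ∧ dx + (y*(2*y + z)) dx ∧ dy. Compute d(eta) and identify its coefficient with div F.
d(eta) = (x + 5*y + z) dx ∧ dy ∧ dz; div F = x + 5*y + z

For a 2-form in R^3 of the form above, applying d gives a 3-form with coefficient ∂P/∂x + ∂Q/∂y + ∂R/∂z:
  ∂P/∂x = 0
  ∂Q/∂y = x + 4*y + z
  ∂R/∂z = y
Sum = x + 5*y + z, which is exactly div F.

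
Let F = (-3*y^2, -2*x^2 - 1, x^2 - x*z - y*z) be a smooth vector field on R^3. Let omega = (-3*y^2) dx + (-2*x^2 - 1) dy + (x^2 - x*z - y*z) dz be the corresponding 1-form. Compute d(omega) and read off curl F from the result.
d(omega) = (-z) dy ∧ dz + (-2*x + z) dz ∧ dx + (-4*x + 6*y) dx ∧ dy; curl F = (-z, -2*x + z, -4*x + 6*y)

d omega = sum_{i<j} (∂f_j/∂x_i - ∂f_i/∂x_j) dx_i ∧ dx_j. Under the identification (dy ∧ dz, dz ∧ dx, dx ∧ dy) ↔ (e_x, e_y, e_z), the coefficients are exactly the components of curl F. Compute:
  ∂R/∂y - ∂Q/∂z = (-z) - (0) = -z
  ∂P/∂z - ∂R/∂x = (0) - (2*x - z) = -2*x + z
  ∂Q/∂x - ∂P/∂y = (-4*x) - (-6*y) = -4*x + 6*y.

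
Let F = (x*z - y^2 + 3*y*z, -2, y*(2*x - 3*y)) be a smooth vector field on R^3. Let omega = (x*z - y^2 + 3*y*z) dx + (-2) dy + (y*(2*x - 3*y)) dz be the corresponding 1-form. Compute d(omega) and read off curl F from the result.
d(omega) = (2*x - 6*y) dy ∧ dz + (x + y) dz ∧ dx + (2*y - 3*z) dx ∧ dy; curl F = (2*x - 6*y, x + y, 2*y - 3*z)

d omega = sum_{i<j} (∂f_j/∂x_i - ∂f_i/∂x_j) dx_i ∧ dx_j. Under the identification (dy ∧ dz, dz ∧ dx, dx ∧ dy) ↔ (e_x, e_y, e_z), the coefficients are exactly the components of curl F. Compute:
  ∂R/∂y - ∂Q/∂z = (2*x - 6*y) - (0) = 2*x - 6*y
  ∂P/∂z - ∂R/∂x = (x + 3*y) - (2*y) = x + y
  ∂Q/∂x - ∂P/∂y = (0) - (-2*y + 3*z) = 2*y - 3*z.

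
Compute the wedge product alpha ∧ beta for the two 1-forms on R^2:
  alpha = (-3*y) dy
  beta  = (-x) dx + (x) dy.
alpha ∧ beta = (-3*x*y) dx ∧ dy

Distribute the wedge, using dx_i ∧ dx_j = -dx_j ∧ dx_i and dx_i ∧ dx_i = 0. For each pair (i, j) with i < j, the coefficient of dx_i ∧ dx_j in alpha ∧ beta is (alpha_i * beta_j - alpha_j * beta_i). Collecting: alpha ∧ beta = (-3*x*y) dx ∧ dy.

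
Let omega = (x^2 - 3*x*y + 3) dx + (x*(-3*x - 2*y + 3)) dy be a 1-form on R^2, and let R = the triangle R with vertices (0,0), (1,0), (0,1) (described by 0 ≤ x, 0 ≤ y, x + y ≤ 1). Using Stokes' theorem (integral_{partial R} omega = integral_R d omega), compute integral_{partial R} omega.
integral_(partial R) omega = 2/3

Stokes: integral_partial_R omega = integral_R d omega with d omega = (∂Q/∂x - ∂P/∂y) dx ∧ dy.
  ∂Q/∂x = -6*x - 2*y + 3
  ∂P/∂y = -3*x
  integrand = ∂Q/∂x - ∂P/∂y = -3*x - 2*y + 3.
Integrating over R: integral_0^1 integral_0^{1-x} (-3*x - 2*y + 3) dy dx = 2/3.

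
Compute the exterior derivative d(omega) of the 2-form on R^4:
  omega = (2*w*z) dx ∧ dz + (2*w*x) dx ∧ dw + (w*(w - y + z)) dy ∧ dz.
d(omega) = (2*z) dx ∧ dz ∧ dw + (2*w - y + z) dy ∧ dz ∧ dw

For a 2-form omega = sum_{i<j} g_{ij} dx_i ∧ dx_j, the exterior derivative is
  d(omega) = sum_{i<j} d(g_{ij}) ∧ dx_i ∧ dx_j = sum_{i<j, k} (∂g_{ij}/∂x_k) dx_k ∧ dx_i ∧ dx_j.
Expand each term, using dx_k ∧ dx_i ∧ dx_j = sgn(permutation) dx_{(a)} ∧ dx_{(b)} ∧ dx_{(c)} with (a < b < c) sorted:
  d(2*w*z) includes (∂/∂w)(2*w*z) dw = (2*z) dw, which multiplied by dx ∧ dz gives (2*z) dx ∧ dz ∧ dw
  d(w*(w - y + z)) includes (∂/∂w)(w*(w - y + z)) dw = (2*w - y + z) dw, which multiplied by dy ∧ dz gives (2*w - y + z) dy ∧ dz ∧ dw
Collecting like 3-forms: d(omega) = (2*z) dx ∧ dz ∧ dw + (2*w - y + z) dy ∧ dz ∧ dw.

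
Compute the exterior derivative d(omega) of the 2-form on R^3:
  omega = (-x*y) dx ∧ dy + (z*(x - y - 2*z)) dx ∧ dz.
d(omega) = (z) dx ∧ dy ∧ dz

For a 2-form omega = sum_{i<j} g_{ij} dx_i ∧ dx_j, the exterior derivative is
  d(omega) = sum_{i<j} d(g_{ij}) ∧ dx_i ∧ dx_j = sum_{i<j, k} (∂g_{ij}/∂x_k) dx_k ∧ dx_i ∧ dx_j.
Expand each term, using dx_k ∧ dx_i ∧ dx_j = sgn(permutation) dx_{(a)} ∧ dx_{(b)} ∧ dx_{(c)} with (a < b < c) sorted:
  d(z*(x - y - 2*z)) includes (∂/∂y)(z*(x - y - 2*z)) dy = (-z) dy, which multiplied by dx ∧ dz gives (z) dx ∧ dy ∧ dz
Collecting like 3-forms: d(omega) = (z) dx ∧ dy ∧ dz.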